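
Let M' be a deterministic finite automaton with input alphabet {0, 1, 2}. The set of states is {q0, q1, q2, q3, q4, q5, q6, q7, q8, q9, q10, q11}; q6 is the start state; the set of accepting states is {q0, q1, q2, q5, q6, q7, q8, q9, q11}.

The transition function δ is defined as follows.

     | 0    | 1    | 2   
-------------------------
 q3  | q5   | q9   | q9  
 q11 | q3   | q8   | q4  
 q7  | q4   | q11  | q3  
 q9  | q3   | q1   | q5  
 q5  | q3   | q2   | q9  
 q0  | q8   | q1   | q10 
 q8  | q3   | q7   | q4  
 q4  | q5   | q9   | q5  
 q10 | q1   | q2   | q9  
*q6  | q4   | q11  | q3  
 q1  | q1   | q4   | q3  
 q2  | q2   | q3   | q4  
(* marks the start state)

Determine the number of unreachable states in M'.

2

BFS from q6 reaches {q1, q2, q3, q4, q5, q6, q7, q8, q9, q11}; the 2 state(s) q0, q10 are never visited.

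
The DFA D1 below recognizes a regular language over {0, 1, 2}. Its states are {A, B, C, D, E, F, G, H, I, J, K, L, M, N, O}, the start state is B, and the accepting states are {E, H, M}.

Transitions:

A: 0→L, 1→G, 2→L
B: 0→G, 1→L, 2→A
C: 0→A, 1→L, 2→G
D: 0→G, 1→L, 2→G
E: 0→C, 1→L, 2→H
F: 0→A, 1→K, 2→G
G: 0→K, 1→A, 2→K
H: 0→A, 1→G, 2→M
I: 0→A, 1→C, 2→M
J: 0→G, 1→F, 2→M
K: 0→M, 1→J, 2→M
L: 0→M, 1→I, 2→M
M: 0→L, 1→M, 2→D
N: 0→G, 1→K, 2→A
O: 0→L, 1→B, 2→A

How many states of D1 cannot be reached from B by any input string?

4

No path from B leads to E, H, N, O; the other 11 states are all reachable.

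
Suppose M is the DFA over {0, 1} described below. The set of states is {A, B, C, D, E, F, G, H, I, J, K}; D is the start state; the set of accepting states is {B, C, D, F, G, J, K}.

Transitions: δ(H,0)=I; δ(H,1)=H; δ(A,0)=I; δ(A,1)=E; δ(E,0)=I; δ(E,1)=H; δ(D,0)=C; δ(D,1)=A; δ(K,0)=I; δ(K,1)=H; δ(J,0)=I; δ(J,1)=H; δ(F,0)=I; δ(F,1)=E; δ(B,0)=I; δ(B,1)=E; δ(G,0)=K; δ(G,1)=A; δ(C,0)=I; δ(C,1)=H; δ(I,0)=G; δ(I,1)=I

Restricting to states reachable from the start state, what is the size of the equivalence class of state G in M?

2

Reachable states from the start: {A,C,D,E,G,H,I,K}. Unreachable: {B,F,J} — drop them.
P0 = {C,D,G,K} | {A,E,H,I}.
Split {C,D,G,K} by δ(·,0) → {C,K} and {D,G}.
Refine {A,E,H,I} on symbol 0: members go to different blocks, giving {A,E,H} and {I}.
The partition is now stable with 4 blocks: {C,K} | {A,E,H} | {D,G} | {I}.
State G belongs to the block {D,G}, which has 2 states.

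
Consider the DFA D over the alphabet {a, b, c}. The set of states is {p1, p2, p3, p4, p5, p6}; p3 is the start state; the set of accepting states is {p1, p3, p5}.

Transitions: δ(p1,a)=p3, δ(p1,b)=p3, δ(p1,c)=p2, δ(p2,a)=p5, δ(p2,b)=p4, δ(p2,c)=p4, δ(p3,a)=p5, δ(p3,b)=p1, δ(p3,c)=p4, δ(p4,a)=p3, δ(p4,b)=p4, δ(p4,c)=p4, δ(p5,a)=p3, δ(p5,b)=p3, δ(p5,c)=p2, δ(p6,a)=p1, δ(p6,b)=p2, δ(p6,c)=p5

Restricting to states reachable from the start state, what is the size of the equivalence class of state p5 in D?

3

States {p6} cannot be reached from the start state, so discard them.
Initial partition by acceptance: {p1,p3,p5} | {p2,p4}.
Stable partition: {p1,p3,p5} | {p2,p4} — 2 equivalence classes.
State p5 belongs to the block {p1,p3,p5}, which has 3 states.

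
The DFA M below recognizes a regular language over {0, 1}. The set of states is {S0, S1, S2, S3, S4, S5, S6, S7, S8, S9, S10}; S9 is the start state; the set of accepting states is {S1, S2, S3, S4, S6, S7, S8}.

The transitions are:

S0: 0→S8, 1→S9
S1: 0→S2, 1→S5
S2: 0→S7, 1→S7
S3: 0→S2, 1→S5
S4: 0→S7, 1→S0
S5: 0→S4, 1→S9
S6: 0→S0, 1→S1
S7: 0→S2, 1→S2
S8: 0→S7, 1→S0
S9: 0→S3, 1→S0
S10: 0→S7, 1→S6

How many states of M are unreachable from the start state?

3

Starting at S9 and following transitions, the reachable set is {S0, S2, S3, S4, S5, S7, S8, S9}. That leaves S1, S6, S10 unreachable — 3 in total.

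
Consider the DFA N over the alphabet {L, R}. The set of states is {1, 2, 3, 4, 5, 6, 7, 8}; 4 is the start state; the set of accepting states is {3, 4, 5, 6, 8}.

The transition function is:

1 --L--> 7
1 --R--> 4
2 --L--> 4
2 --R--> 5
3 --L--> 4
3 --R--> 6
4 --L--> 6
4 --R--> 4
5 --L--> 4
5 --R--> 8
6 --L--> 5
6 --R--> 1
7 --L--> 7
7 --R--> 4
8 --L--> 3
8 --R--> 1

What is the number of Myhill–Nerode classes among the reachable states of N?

4

States {2} cannot be reached from the start state, so discard them.
Start with accepting vs non-accepting: {3,4,5,6,8} | {1,7}.
Split {3,4,5,6,8} by δ(·,R) → {3,4,5} and {6,8}.
Refine {3,4,5} on symbol L: members go to different blocks, giving {3,5} and {4}.
The partition is now stable with 4 blocks: {3,5} | {1,7} | {6,8} | {4}.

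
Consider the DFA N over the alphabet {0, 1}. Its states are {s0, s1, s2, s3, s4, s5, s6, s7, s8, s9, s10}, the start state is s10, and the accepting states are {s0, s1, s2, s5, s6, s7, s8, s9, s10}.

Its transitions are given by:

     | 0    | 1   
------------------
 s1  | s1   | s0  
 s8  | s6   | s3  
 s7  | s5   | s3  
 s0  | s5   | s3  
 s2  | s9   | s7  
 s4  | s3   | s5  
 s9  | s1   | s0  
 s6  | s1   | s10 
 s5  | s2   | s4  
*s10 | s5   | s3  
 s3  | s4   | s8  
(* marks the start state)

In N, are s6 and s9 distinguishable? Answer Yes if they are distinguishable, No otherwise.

Every state is reachable, so we keep all 11.
Start with accepting vs non-accepting: {s0,s1,s2,s5,s6,s7,s8,s9,s10} | {s3,s4}.
Split {s0,s1,s2,s5,s6,s7,s8,s9,s10} by δ(·,1) → {s0,s5,s7,s8,s10} and {s1,s2,s6,s9}.
On input 0, block {s0,s5,s7,s8,s10} splits into {s0,s7,s10} and {s5,s8}.
The partition is now stable with 4 blocks: {s0,s7,s10} | {s3,s4} | {s1,s2,s6,s9} | {s5,s8}.
s6 and s9 lie in the same block of the stable partition, so they are equivalent — no string distinguishes them.

No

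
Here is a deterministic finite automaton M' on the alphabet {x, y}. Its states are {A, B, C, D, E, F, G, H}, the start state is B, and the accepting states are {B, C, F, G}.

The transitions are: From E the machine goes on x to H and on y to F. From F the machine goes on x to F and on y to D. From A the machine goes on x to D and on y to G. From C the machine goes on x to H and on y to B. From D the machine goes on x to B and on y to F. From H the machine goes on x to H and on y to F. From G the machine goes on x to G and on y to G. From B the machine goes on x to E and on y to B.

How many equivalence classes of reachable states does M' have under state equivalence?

4

Reachable states from the start: {B,D,E,F,H}. Unreachable: {A,C,G} — drop them.
Start with accepting vs non-accepting: {B,F} | {D,E,H}.
On input x, block {B,F} splits into {B} and {F}.
Split {D,E,H} by δ(·,x) → {E,H} and {D}.
No further refinement is possible. Final partition (4 blocks): {B} | {E,H} | {F} | {D}.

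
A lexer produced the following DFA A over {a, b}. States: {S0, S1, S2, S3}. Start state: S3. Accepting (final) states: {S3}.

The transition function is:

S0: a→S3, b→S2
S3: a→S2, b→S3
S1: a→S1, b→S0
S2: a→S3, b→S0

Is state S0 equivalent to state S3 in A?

No

States {S1} cannot be reached from the start state, so discard them.
Initial partition by acceptance: {S3} | {S0,S2}.
Stable partition: {S3} | {S0,S2} — 2 equivalence classes.
S0 and S3 end up in different blocks, so they are distinguishable. For instance, the string 'ε' is accepted from only S3.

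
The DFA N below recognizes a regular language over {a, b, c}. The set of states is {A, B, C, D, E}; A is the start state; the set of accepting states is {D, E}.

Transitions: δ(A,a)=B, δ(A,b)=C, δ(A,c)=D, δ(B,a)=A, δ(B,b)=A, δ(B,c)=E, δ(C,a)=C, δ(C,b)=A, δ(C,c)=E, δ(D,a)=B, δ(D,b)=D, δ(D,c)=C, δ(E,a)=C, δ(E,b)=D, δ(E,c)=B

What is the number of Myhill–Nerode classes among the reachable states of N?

2

All states are reachable from the start state.
Start with accepting vs non-accepting: {D,E} | {A,B,C}.
The partition is now stable with 2 blocks: {D,E} | {A,B,C}.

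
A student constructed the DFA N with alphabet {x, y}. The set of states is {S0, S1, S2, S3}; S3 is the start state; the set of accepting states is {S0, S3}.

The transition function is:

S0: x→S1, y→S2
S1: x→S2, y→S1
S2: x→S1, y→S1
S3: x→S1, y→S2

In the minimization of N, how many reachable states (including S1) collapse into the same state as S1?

2

First remove the unreachable states {S0}; 3 states remain.
Start with accepting vs non-accepting: {S3} | {S1,S2}.
Stable partition: {S3} | {S1,S2} — 2 equivalence classes.
The equivalence class containing S1 is {S1,S2}, of size 2.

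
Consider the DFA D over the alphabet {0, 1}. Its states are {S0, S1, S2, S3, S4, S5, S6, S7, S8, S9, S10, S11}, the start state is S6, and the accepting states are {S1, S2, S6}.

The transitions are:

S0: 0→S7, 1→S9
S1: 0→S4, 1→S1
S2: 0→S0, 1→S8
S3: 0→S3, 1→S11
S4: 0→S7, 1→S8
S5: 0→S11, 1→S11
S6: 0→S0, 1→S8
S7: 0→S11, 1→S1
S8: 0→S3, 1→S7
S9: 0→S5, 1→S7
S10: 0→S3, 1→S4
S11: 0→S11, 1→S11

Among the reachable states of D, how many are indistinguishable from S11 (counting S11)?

Reachable states from the start: {S0,S1,S3,S4,S5,S6,S7,S8,S9,S11}. Unreachable: {S2,S10} — drop them.
Start with accepting vs non-accepting: {S1,S6} | {S0,S3,S4,S5,S7,S8,S9,S11}.
Split {S1,S6} by δ(·,1) → {S1} and {S6}.
Split {S0,S3,S4,S5,S7,S8,S9,S11} by δ(·,1) → {S0,S3,S4,S5,S8,S9,S11} and {S7}.
On input 0, block {S0,S3,S4,S5,S8,S9,S11} splits into {S3,S5,S8,S9,S11} and {S0,S4}.
Refine {S3,S5,S8,S9,S11} on symbol 1: members go to different blocks, giving {S3,S5,S11} and {S8,S9}.
The partition is now stable with 6 blocks: {S1} | {S3,S5,S11} | {S6} | {S7} | {S0,S4} | {S8,S9}.
State S11 belongs to the block {S3,S5,S11}, which has 3 states.

3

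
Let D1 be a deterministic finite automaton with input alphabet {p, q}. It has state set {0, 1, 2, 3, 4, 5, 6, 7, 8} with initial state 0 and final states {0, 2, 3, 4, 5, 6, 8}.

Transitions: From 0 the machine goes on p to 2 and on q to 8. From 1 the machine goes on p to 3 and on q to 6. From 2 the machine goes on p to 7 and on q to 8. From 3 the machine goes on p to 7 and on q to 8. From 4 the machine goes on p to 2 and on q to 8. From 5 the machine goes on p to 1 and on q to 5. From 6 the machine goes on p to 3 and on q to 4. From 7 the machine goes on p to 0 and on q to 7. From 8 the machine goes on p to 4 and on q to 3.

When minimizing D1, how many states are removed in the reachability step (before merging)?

BFS from 0 reaches {0, 2, 3, 4, 7, 8}; the 3 state(s) 1, 5, 6 are never visited.

3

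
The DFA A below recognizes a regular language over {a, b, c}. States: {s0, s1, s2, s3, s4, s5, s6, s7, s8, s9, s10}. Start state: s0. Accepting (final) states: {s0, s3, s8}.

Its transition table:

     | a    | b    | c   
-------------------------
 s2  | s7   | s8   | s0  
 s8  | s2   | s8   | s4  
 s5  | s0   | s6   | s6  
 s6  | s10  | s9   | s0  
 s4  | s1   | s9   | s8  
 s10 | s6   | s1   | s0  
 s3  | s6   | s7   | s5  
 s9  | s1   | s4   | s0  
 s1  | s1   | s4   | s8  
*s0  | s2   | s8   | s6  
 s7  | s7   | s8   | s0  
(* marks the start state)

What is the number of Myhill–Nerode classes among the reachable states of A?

States {s3,s5} cannot be reached from the start state, so discard them.
P0 = {s0,s8} | {s1,s2,s4,s6,s7,s9,s10}.
On input b, block {s1,s2,s4,s6,s7,s9,s10} splits into {s1,s4,s6,s9,s10} and {s2,s7}.
No further refinement is possible. Final partition (3 blocks): {s0,s8} | {s1,s4,s6,s9,s10} | {s2,s7}.

3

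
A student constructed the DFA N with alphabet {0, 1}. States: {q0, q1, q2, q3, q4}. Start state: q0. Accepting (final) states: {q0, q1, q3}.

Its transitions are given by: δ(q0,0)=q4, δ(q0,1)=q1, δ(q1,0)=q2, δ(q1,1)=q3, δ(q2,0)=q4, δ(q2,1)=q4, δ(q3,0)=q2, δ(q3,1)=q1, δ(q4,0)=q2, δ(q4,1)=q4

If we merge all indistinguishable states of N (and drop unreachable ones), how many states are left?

Every state is reachable, so we keep all 5.
Start with accepting vs non-accepting: {q0,q1,q3} | {q2,q4}.
Stable partition: {q0,q1,q3} | {q2,q4} — 2 equivalence classes.

2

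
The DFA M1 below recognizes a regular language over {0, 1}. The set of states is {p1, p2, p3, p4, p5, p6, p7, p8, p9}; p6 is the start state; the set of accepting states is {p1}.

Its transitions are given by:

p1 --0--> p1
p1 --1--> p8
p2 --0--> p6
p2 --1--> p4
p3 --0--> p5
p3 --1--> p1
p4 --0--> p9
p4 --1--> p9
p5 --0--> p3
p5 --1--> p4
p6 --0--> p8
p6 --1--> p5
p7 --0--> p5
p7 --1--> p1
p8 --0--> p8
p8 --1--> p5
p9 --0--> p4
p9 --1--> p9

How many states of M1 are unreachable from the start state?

BFS from p6 reaches {p1, p3, p4, p5, p6, p8, p9}; the 2 state(s) p2, p7 are never visited.

2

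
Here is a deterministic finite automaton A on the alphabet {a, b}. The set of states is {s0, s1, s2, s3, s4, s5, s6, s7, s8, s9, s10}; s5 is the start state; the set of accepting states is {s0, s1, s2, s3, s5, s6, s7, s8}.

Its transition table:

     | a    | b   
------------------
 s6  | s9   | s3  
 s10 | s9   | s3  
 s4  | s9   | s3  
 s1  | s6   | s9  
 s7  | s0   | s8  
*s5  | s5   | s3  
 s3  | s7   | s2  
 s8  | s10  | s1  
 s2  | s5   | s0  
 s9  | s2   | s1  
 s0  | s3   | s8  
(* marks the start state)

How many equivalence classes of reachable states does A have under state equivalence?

Reachable states from the start: {s0,s1,s2,s3,s5,s6,s7,s8,s9,s10}. Unreachable: {s4} — drop them.
Start with accepting vs non-accepting: {s0,s1,s2,s3,s5,s6,s7,s8} | {s9,s10}.
Split {s0,s1,s2,s3,s5,s6,s7,s8} by δ(·,a) → {s0,s1,s2,s3,s5,s7} and {s6,s8}.
Split {s0,s1,s2,s3,s5,s7} by δ(·,a) → {s0,s2,s3,s5,s7} and {s1}.
Split {s0,s2,s3,s5,s7} by δ(·,b) → {s2,s3,s5} and {s0,s7}.
Split {s2,s3,s5} by δ(·,a) → {s2,s5} and {s3}.
Refine {s2,s5} on symbol b: members go to different blocks, giving {s2} and {s5}.
Split {s9,s10} by δ(·,a) → {s9} and {s10}.
Refine {s6,s8} on symbol a: members go to different blocks, giving {s6} and {s8}.
On input a, block {s0,s7} splits into {s0} and {s7}.
The partition is now stable with 10 blocks: {s2} | {s9} | {s6} | {s1} | {s0} | {s3} | {s5} | {s10} | {s8} | {s7}.

10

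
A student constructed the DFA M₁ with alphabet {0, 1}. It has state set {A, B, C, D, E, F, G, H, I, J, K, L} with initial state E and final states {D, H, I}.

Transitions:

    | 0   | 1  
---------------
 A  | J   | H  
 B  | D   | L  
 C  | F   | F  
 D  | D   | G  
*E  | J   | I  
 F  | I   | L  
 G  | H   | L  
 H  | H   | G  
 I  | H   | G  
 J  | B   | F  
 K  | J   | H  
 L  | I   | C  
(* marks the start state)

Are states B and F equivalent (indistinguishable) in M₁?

Yes

Reachable states from the start: {B,C,D,E,F,G,H,I,J,L}. Unreachable: {A,K} — drop them.
Start with accepting vs non-accepting: {D,H,I} | {B,C,E,F,G,J,L}.
Refine {B,C,E,F,G,J,L} on symbol 0: members go to different blocks, giving {B,F,G,L} and {C,E,J}.
On input 1, block {B,F,G,L} splits into {B,F,G} and {L}.
On input 0, block {C,E,J} splits into {C,J} and {E}.
No further refinement is possible. Final partition (5 blocks): {D,H,I} | {B,F,G} | {C,J} | {L} | {E}.
B and F lie in the same block of the stable partition, so they are equivalent — no string distinguishes them.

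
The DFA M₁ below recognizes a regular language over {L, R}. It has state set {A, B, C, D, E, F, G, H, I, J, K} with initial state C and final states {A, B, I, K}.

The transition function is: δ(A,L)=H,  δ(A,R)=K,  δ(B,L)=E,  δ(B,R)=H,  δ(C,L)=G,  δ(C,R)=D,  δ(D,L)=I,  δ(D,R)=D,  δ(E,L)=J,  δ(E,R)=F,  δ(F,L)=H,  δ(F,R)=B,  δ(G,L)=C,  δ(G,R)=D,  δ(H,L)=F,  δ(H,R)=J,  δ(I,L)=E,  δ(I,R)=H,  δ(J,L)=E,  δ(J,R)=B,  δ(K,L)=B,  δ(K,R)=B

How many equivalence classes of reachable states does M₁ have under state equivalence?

First remove the unreachable states {A,K}; 9 states remain.
P0 = {B,I} | {C,D,E,F,G,H,J}.
On input L, block {C,D,E,F,G,H,J} splits into {C,E,F,G,H,J} and {D}.
Refine {C,E,F,G,H,J} on symbol R: members go to different blocks, giving {C,G} and {E,H} and {F,J}.
Stable partition: {B,I} | {C,G} | {D} | {E,H} | {F,J} — 5 equivalence classes.

5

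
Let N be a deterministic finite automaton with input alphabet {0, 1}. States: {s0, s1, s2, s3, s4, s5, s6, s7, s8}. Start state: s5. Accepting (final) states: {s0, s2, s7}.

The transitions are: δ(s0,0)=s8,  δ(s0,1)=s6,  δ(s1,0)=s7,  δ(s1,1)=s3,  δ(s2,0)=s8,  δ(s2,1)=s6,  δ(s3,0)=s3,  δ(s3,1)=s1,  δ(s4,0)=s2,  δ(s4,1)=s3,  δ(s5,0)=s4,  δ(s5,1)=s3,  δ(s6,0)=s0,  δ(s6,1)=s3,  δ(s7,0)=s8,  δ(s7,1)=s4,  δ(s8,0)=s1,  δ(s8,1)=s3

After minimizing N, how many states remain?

4

All states are reachable from the start state.
Initial partition by acceptance: {s0,s2,s7} | {s1,s3,s4,s5,s6,s8}.
On input 0, block {s1,s3,s4,s5,s6,s8} splits into {s1,s4,s6} and {s3,s5,s8}.
On input 0, block {s3,s5,s8} splits into {s5,s8} and {s3}.
Stable partition: {s0,s2,s7} | {s1,s4,s6} | {s5,s8} | {s3} — 4 equivalence classes.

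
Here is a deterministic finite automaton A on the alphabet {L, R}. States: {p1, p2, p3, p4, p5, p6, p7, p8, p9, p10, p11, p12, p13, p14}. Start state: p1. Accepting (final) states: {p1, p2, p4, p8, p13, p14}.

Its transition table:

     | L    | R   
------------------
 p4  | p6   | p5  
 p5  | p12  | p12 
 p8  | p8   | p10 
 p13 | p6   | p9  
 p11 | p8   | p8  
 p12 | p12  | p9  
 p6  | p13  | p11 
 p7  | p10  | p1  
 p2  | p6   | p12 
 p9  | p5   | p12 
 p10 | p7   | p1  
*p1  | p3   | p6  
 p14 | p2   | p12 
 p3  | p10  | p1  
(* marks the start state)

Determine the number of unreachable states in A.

3

BFS from p1 reaches {p1, p3, p5, p6, p7, p8, p9, p10, p11, p12, p13}; the 3 state(s) p2, p4, p14 are never visited.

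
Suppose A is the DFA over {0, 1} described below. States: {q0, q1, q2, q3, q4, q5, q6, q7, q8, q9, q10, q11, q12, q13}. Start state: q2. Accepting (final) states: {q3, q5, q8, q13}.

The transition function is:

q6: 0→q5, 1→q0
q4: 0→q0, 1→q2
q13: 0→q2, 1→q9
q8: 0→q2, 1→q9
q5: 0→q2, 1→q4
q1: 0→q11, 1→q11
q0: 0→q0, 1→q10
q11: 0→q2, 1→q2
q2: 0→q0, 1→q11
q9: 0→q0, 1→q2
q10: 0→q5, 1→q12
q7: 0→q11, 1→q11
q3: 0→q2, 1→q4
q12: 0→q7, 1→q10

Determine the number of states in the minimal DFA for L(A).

States {q1,q3,q6,q8,q9,q13} cannot be reached from the start state, so discard them.
Initial partition by acceptance: {q5} | {q0,q2,q4,q7,q10,q11,q12}.
Split {q0,q2,q4,q7,q10,q11,q12} by δ(·,0) → {q0,q2,q4,q7,q11,q12} and {q10}.
Split {q0,q2,q4,q7,q11,q12} by δ(·,1) → {q2,q4,q7,q11} and {q0,q12}.
Split {q2,q4,q7,q11} by δ(·,0) → {q2,q4} and {q7,q11}.
On input 1, block {q2,q4} splits into {q2} and {q4}.
On input 0, block {q0,q12} splits into {q0} and {q12}.
Refine {q7,q11} on symbol 0: members go to different blocks, giving {q7} and {q11}.
The partition is now stable with 8 blocks: {q5} | {q2} | {q10} | {q0} | {q7} | {q4} | {q12} | {q11}.

8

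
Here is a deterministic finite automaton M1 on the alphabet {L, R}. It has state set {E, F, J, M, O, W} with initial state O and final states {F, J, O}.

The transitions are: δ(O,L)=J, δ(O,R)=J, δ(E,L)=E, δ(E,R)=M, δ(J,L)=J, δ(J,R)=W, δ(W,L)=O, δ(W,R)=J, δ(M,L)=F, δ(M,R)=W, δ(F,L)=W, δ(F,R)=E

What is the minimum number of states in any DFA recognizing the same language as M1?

States {E,F,M} cannot be reached from the start state, so discard them.
Start with accepting vs non-accepting: {J,O} | {W}.
Refine {J,O} on symbol R: members go to different blocks, giving {J} and {O}.
The partition is now stable with 3 blocks: {J} | {W} | {O}.

3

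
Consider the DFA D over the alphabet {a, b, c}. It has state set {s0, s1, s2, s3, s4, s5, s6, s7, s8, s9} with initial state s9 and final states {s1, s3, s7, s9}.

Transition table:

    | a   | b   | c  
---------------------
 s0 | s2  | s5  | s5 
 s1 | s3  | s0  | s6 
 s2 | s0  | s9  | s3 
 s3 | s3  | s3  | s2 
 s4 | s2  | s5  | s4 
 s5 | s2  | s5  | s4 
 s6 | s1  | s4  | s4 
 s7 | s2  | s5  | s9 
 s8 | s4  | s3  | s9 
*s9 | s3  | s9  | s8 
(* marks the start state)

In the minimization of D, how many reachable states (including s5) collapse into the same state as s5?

States {s1,s6,s7} cannot be reached from the start state, so discard them.
Start with accepting vs non-accepting: {s3,s9} | {s0,s2,s4,s5,s8}.
On input b, block {s0,s2,s4,s5,s8} splits into {s0,s4,s5} and {s2,s8}.
No further refinement is possible. Final partition (3 blocks): {s3,s9} | {s0,s4,s5} | {s2,s8}.
State s5 belongs to the block {s0,s4,s5}, which has 3 states.

3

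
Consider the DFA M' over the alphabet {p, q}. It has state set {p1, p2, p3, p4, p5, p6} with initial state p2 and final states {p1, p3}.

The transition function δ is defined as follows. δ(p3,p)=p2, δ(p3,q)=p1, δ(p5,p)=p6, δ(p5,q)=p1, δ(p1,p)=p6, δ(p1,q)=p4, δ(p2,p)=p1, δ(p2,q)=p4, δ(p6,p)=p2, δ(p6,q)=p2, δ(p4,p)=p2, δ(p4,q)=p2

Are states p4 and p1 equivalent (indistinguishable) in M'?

No

Reachable states from the start: {p1,p2,p4,p6}. Unreachable: {p3,p5} — drop them.
Start with accepting vs non-accepting: {p1} | {p2,p4,p6}.
Split {p2,p4,p6} by δ(·,p) → {p4,p6} and {p2}.
No further refinement is possible. Final partition (3 blocks): {p1} | {p4,p6} | {p2}.
p4 and p1 end up in different blocks, so they are distinguishable. For instance, the string 'ε' is accepted from only p1.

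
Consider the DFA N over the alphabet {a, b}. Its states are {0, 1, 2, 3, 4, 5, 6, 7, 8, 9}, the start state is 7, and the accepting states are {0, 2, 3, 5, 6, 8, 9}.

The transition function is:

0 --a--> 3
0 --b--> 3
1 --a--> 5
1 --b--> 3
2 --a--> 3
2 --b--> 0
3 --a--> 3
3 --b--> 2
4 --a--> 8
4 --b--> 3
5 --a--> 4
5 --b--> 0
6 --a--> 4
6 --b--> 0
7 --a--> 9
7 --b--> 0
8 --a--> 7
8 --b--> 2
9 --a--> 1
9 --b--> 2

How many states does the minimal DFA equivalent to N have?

Reachable states from the start: {0,1,2,3,4,5,7,8,9}. Unreachable: {6} — drop them.
P0 = {0,2,3,5,8,9} | {1,4,7}.
Split {0,2,3,5,8,9} by δ(·,a) → {0,2,3} and {5,8,9}.
Stable partition: {0,2,3} | {1,4,7} | {5,8,9} — 3 equivalence classes.

3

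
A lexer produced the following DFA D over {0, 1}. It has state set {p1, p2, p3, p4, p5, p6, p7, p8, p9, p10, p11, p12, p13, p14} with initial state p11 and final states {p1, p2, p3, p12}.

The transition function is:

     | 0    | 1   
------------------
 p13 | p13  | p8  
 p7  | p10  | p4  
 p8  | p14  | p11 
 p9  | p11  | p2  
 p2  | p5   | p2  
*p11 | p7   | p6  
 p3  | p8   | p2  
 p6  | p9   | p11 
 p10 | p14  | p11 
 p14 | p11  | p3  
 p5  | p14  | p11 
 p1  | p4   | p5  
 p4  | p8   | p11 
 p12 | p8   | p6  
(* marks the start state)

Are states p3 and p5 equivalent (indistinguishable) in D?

States {p1,p12,p13} cannot be reached from the start state, so discard them.
Initial partition by acceptance: {p2,p3} | {p4,p5,p6,p7,p8,p9,p10,p11,p14}.
Refine {p4,p5,p6,p7,p8,p9,p10,p11,p14} on symbol 1: members go to different blocks, giving {p4,p5,p6,p7,p8,p10,p11} and {p9,p14}.
Split {p4,p5,p6,p7,p8,p10,p11} by δ(·,0) → {p5,p6,p8,p10} and {p4,p7,p11}.
Refine {p4,p7,p11} on symbol 0: members go to different blocks, giving {p4,p7} and {p11}.
Split {p4,p7} by δ(·,1) → {p4} and {p7}.
The partition is now stable with 6 blocks: {p2,p3} | {p5,p6,p8,p10} | {p9,p14} | {p4} | {p11} | {p7}.
p3 and p5 end up in different blocks, so they are distinguishable. For instance, the string 'ε' is accepted from only p3.

No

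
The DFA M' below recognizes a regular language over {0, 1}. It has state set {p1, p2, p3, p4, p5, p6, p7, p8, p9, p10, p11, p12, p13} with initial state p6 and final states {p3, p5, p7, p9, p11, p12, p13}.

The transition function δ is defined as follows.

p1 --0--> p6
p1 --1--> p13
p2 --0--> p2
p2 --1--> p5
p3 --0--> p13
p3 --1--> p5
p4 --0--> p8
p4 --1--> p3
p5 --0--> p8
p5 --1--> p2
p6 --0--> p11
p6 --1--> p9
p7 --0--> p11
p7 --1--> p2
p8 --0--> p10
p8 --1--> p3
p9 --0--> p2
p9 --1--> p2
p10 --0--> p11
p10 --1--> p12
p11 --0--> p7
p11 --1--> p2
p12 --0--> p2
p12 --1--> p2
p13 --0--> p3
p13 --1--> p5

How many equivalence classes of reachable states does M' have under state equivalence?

First remove the unreachable states {p1,p4}; 11 states remain.
Initial partition by acceptance: {p3,p5,p7,p9,p11,p12,p13} | {p2,p6,p8,p10}.
On input 0, block {p3,p5,p7,p9,p11,p12,p13} splits into {p3,p7,p11,p13} and {p5,p9,p12}.
On input 1, block {p3,p7,p11,p13} splits into {p3,p13} and {p7,p11}.
Refine {p2,p6,p8,p10} on symbol 0: members go to different blocks, giving {p2,p8} and {p6,p10}.
Refine {p2,p8} on symbol 0: members go to different blocks, giving {p2} and {p8}.
Split {p5,p9,p12} by δ(·,0) → {p9,p12} and {p5}.
The partition is now stable with 7 blocks: {p3,p13} | {p2} | {p9,p12} | {p7,p11} | {p6,p10} | {p8} | {p5}.

7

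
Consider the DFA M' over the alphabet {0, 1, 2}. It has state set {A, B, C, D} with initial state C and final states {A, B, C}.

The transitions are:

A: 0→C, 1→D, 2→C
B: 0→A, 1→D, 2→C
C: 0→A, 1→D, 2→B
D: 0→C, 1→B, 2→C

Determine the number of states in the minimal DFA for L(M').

2

Every state is reachable, so we keep all 4.
Start with accepting vs non-accepting: {A,B,C} | {D}.
No further refinement is possible. Final partition (2 blocks): {A,B,C} | {D}.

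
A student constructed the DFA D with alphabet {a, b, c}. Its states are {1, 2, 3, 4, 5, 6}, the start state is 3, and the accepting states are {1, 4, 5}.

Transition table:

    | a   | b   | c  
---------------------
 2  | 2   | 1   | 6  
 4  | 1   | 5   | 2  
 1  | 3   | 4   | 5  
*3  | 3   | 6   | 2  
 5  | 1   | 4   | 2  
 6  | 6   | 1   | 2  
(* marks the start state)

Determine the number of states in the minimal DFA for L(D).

4

All states are reachable from the start state.
Initial partition by acceptance: {1,4,5} | {2,3,6}.
Split {1,4,5} by δ(·,a) → {4,5} and {1}.
Split {2,3,6} by δ(·,b) → {2,6} and {3}.
Stable partition: {4,5} | {2,6} | {1} | {3} — 4 equivalence classes.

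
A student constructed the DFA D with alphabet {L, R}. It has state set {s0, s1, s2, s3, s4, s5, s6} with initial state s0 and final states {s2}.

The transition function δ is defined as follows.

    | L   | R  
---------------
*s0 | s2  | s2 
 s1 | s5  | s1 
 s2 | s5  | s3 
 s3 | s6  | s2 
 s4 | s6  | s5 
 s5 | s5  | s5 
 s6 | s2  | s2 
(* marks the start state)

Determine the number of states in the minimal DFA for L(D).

4

Reachable states from the start: {s0,s2,s3,s5,s6}. Unreachable: {s1,s4} — drop them.
P0 = {s2} | {s0,s3,s5,s6}.
Split {s0,s3,s5,s6} by δ(·,L) → {s0,s6} and {s3,s5}.
On input L, block {s3,s5} splits into {s3} and {s5}.
No further refinement is possible. Final partition (4 blocks): {s2} | {s0,s6} | {s3} | {s5}.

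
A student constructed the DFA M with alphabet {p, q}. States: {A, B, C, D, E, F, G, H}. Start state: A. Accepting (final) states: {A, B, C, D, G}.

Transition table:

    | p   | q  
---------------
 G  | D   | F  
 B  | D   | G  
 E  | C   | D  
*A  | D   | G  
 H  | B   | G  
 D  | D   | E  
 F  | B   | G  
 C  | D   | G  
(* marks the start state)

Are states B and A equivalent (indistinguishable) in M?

Yes

Reachable states from the start: {A,B,C,D,E,F,G}. Unreachable: {H} — drop them.
Start with accepting vs non-accepting: {A,B,C,D,G} | {E,F}.
On input q, block {A,B,C,D,G} splits into {A,B,C} and {D,G}.
The partition is now stable with 3 blocks: {A,B,C} | {E,F} | {D,G}.
B and A lie in the same block of the stable partition, so they are equivalent — no string distinguishes them.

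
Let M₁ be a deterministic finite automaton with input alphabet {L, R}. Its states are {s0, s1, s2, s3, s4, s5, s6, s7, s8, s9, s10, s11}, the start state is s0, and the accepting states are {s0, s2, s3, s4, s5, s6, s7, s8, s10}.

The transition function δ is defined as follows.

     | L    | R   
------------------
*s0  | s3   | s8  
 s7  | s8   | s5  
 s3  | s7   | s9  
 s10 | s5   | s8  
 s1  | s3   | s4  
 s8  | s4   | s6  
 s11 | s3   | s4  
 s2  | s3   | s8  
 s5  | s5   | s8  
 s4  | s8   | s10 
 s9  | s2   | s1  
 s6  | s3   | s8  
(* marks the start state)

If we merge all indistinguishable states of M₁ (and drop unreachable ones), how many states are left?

Reachable states from the start: {s0,s1,s2,s3,s4,s5,s6,s7,s8,s9,s10}. Unreachable: {s11} — drop them.
P0 = {s0,s2,s3,s4,s5,s6,s7,s8,s10} | {s1,s9}.
On input R, block {s0,s2,s3,s4,s5,s6,s7,s8,s10} splits into {s0,s2,s4,s5,s6,s7,s8,s10} and {s3}.
Split {s0,s2,s4,s5,s6,s7,s8,s10} by δ(·,L) → {s4,s5,s7,s8,s10} and {s0,s2,s6}.
Split {s4,s5,s7,s8,s10} by δ(·,R) → {s4,s5,s7,s10} and {s8}.
Refine {s4,s5,s7,s10} on symbol L: members go to different blocks, giving {s4,s7} and {s5,s10}.
Split {s1,s9} by δ(·,L) → {s1} and {s9}.
The partition is now stable with 7 blocks: {s4,s7} | {s1} | {s3} | {s0,s2,s6} | {s8} | {s5,s10} | {s9}.

7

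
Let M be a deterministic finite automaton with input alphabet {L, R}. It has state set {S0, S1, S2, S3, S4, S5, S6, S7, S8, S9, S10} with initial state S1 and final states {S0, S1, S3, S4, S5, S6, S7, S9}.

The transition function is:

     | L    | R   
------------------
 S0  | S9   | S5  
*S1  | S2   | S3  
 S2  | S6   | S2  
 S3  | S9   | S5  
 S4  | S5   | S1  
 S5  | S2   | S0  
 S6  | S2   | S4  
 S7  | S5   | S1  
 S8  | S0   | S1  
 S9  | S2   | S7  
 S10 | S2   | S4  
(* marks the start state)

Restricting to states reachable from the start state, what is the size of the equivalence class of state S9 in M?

4

First remove the unreachable states {S8,S10}; 9 states remain.
Initial partition by acceptance: {S0,S1,S3,S4,S5,S6,S7,S9} | {S2}.
Refine {S0,S1,S3,S4,S5,S6,S7,S9} on symbol L: members go to different blocks, giving {S0,S3,S4,S7} and {S1,S5,S6,S9}.
No further refinement is possible. Final partition (3 blocks): {S0,S3,S4,S7} | {S2} | {S1,S5,S6,S9}.
State S9 belongs to the block {S1,S5,S6,S9}, which has 4 states.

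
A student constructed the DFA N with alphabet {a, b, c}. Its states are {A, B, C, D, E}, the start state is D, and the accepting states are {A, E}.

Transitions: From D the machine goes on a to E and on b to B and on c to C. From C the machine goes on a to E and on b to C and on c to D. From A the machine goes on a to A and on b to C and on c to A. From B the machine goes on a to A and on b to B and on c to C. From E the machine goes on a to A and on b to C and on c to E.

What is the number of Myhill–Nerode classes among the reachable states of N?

Every state is reachable, so we keep all 5.
Start with accepting vs non-accepting: {A,E} | {B,C,D}.
The partition is now stable with 2 blocks: {A,E} | {B,C,D}.

2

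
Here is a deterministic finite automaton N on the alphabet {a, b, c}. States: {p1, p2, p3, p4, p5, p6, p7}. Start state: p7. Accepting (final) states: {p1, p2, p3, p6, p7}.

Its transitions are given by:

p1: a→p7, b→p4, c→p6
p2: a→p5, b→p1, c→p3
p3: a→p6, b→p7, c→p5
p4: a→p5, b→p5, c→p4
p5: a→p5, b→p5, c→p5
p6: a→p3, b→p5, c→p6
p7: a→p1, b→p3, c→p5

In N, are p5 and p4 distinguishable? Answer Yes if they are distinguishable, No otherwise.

No

First remove the unreachable states {p2}; 6 states remain.
Initial partition by acceptance: {p1,p3,p6,p7} | {p4,p5}.
On input b, block {p1,p3,p6,p7} splits into {p1,p6} and {p3,p7}.
Stable partition: {p1,p6} | {p4,p5} | {p3,p7} — 3 equivalence classes.
p5 and p4 lie in the same block of the stable partition, so they are equivalent — no string distinguishes them.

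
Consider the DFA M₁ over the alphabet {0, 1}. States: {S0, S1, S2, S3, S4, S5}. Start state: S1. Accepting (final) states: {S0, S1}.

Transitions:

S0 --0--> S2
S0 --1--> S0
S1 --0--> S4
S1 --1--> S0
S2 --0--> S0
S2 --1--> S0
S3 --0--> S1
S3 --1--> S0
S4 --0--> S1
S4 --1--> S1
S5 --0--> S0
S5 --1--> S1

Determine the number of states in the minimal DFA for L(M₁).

First remove the unreachable states {S3,S5}; 4 states remain.
P0 = {S0,S1} | {S2,S4}.
No further refinement is possible. Final partition (2 blocks): {S0,S1} | {S2,S4}.

2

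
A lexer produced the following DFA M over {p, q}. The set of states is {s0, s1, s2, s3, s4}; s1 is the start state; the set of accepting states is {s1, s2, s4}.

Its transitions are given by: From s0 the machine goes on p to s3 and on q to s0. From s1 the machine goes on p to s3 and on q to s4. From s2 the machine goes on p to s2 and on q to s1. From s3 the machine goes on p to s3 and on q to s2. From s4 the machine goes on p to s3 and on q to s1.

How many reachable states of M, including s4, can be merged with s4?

2

Reachable states from the start: {s1,s2,s3,s4}. Unreachable: {s0} — drop them.
P0 = {s1,s2,s4} | {s3}.
Refine {s1,s2,s4} on symbol p: members go to different blocks, giving {s1,s4} and {s2}.
Stable partition: {s1,s4} | {s3} | {s2} — 3 equivalence classes.
The equivalence class containing s4 is {s1,s4}, of size 2.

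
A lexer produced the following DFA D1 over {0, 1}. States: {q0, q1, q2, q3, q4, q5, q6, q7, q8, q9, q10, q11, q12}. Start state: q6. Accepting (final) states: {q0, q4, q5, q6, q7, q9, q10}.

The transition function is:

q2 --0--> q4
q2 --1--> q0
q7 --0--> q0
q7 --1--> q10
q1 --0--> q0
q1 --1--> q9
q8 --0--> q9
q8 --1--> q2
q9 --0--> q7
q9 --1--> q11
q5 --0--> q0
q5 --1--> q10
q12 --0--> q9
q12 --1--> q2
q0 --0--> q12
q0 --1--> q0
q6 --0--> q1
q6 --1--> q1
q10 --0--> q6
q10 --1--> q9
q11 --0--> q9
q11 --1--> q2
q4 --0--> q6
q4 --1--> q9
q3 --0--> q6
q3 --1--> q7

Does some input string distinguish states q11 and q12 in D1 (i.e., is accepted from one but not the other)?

No

Reachable states from the start: {q0,q1,q2,q4,q6,q7,q9,q10,q11,q12}. Unreachable: {q3,q5,q8} — drop them.
P0 = {q0,q4,q6,q7,q9,q10} | {q1,q2,q11,q12}.
Refine {q0,q4,q6,q7,q9,q10} on symbol 0: members go to different blocks, giving {q4,q7,q9,q10} and {q0,q6}.
On input 0, block {q4,q7,q9,q10} splits into {q4,q7,q10} and {q9}.
Refine {q4,q7,q10} on symbol 1: members go to different blocks, giving {q4,q10} and {q7}.
On input 0, block {q1,q2,q11,q12} splits into {q11,q12} and {q1} and {q2}.
Split {q0,q6} by δ(·,0) → {q0} and {q6}.
No further refinement is possible. Final partition (8 blocks): {q4,q10} | {q11,q12} | {q0} | {q9} | {q7} | {q1} | {q2} | {q6}.
q11 and q12 lie in the same block of the stable partition, so they are equivalent — no string distinguishes them.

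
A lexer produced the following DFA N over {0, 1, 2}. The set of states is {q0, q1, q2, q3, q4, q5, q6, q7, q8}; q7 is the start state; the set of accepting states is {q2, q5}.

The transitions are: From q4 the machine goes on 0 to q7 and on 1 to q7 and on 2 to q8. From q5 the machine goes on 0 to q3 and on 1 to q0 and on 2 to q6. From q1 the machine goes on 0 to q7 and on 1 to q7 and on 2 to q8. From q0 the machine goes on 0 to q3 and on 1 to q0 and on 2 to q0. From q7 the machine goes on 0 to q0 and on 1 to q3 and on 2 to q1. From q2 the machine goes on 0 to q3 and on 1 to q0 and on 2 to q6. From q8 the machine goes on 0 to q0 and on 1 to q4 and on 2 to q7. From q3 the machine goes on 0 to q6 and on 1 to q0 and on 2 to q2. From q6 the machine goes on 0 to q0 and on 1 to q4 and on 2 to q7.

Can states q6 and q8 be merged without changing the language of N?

Reachable states from the start: {q0,q1,q2,q3,q4,q6,q7,q8}. Unreachable: {q5} — drop them.
Start with accepting vs non-accepting: {q2} | {q0,q1,q3,q4,q6,q7,q8}.
Refine {q0,q1,q3,q4,q6,q7,q8} on symbol 2: members go to different blocks, giving {q0,q1,q4,q6,q7,q8} and {q3}.
On input 0, block {q0,q1,q4,q6,q7,q8} splits into {q1,q4,q6,q7,q8} and {q0}.
Refine {q1,q4,q6,q7,q8} on symbol 0: members go to different blocks, giving {q6,q7,q8} and {q1,q4}.
On input 1, block {q6,q7,q8} splits into {q6,q8} and {q7}.
The partition is now stable with 6 blocks: {q2} | {q6,q8} | {q3} | {q0} | {q1,q4} | {q7}.
q6 and q8 lie in the same block of the stable partition, so they are equivalent — no string distinguishes them.

Yes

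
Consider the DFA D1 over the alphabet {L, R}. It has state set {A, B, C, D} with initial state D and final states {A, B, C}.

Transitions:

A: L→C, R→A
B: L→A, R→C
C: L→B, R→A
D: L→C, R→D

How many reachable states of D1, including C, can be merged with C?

3

Start with accepting vs non-accepting: {A,B,C} | {D}.
Stable partition: {A,B,C} | {D} — 2 equivalence classes.
State C belongs to the block {A,B,C}, which has 3 states.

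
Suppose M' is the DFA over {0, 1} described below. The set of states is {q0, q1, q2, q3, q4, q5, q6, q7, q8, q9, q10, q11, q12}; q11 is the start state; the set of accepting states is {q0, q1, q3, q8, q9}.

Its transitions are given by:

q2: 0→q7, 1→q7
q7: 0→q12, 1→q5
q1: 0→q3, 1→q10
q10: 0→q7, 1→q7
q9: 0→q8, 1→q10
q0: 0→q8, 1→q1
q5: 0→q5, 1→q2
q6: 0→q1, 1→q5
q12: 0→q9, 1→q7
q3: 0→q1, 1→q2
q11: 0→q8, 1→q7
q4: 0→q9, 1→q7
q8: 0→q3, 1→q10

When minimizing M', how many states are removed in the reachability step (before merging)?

3

Starting at q11 and following transitions, the reachable set is {q1, q2, q3, q5, q7, q8, q9, q10, q11, q12}. That leaves q0, q4, q6 unreachable — 3 in total.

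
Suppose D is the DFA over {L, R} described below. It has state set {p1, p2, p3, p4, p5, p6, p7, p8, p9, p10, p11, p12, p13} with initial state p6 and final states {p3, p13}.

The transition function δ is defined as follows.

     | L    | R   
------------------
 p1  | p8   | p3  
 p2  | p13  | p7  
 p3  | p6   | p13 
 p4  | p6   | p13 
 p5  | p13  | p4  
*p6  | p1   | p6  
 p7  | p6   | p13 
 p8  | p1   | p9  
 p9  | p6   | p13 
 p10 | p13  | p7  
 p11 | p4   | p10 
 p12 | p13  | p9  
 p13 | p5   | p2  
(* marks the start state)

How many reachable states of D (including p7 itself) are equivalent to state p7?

States {p10,p11,p12} cannot be reached from the start state, so discard them.
Start with accepting vs non-accepting: {p3,p13} | {p1,p2,p4,p5,p6,p7,p8,p9}.
Refine {p3,p13} on symbol R: members go to different blocks, giving {p3} and {p13}.
Refine {p1,p2,p4,p5,p6,p7,p8,p9} on symbol L: members go to different blocks, giving {p1,p4,p6,p7,p8,p9} and {p2,p5}.
Refine {p1,p4,p6,p7,p8,p9} on symbol R: members go to different blocks, giving {p4,p7,p9} and {p6,p8} and {p1}.
On input R, block {p6,p8} splits into {p6} and {p8}.
No further refinement is possible. Final partition (7 blocks): {p3} | {p4,p7,p9} | {p13} | {p2,p5} | {p6} | {p1} | {p8}.
State p7 belongs to the block {p4,p7,p9}, which has 3 states.

3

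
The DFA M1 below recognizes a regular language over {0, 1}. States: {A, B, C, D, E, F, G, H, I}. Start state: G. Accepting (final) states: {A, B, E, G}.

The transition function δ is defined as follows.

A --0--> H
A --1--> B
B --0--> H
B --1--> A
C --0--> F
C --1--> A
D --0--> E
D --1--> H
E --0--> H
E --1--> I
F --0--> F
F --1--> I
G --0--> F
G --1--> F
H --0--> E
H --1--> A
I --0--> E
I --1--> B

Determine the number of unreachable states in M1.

No path from G leads to C, D; the other 7 states are all reachable.

2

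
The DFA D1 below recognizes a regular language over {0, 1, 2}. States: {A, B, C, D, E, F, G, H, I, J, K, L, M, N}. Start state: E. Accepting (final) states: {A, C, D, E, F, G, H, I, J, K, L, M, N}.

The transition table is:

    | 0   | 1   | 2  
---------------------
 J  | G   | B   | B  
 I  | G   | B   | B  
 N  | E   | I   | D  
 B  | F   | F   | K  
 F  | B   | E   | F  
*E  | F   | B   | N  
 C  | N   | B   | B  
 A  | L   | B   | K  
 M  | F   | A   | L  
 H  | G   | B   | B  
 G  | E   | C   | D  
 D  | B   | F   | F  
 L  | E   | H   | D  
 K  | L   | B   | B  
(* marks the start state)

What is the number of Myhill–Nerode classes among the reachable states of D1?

6

First remove the unreachable states {A,J,M}; 11 states remain.
Initial partition by acceptance: {C,D,E,F,G,H,I,K,L,N} | {B}.
On input 0, block {C,D,E,F,G,H,I,K,L,N} splits into {C,E,G,H,I,K,L,N} and {D,F}.
Refine {C,E,G,H,I,K,L,N} on symbol 0: members go to different blocks, giving {C,G,H,I,K,L,N} and {E}.
On input 0, block {C,G,H,I,K,L,N} splits into {C,H,I,K} and {G,L,N}.
Split {D,F} by δ(·,1) → {D} and {F}.
The partition is now stable with 6 blocks: {C,H,I,K} | {B} | {D} | {E} | {G,L,N} | {F}.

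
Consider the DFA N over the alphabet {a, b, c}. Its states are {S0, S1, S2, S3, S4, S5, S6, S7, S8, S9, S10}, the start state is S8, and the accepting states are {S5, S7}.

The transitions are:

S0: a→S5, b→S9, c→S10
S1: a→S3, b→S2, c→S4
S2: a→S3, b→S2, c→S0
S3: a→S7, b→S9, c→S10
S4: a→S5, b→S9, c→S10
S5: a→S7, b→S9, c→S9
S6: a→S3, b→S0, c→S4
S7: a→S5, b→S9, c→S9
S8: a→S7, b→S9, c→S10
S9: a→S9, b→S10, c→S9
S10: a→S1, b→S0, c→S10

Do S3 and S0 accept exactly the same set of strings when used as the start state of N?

States {S6} cannot be reached from the start state, so discard them.
Start with accepting vs non-accepting: {S5,S7} | {S0,S1,S2,S3,S4,S8,S9,S10}.
On input a, block {S0,S1,S2,S3,S4,S8,S9,S10} splits into {S0,S3,S4,S8} and {S1,S2,S9,S10}.
On input a, block {S1,S2,S9,S10} splits into {S1,S2} and {S9,S10}.
On input a, block {S9,S10} splits into {S9} and {S10}.
The partition is now stable with 5 blocks: {S5,S7} | {S0,S3,S4,S8} | {S1,S2} | {S9} | {S10}.
S3 and S0 lie in the same block of the stable partition, so they are equivalent — no string distinguishes them.

Yes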